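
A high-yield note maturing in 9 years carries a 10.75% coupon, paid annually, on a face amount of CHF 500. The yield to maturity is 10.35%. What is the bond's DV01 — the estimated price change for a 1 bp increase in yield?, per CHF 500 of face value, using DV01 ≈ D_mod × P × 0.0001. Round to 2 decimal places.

Periodic yield y = 0.1035.
  t   CF        PV=CF/(1+0.1035)^t    t·PV
  1        53.75        48.7087        48.7087
  2        53.75        44.1401        88.2803
  3        53.75        40.0001       120.0004
  4        53.75        36.2484       144.9937
  5        53.75        32.8486       164.2430
  6        53.75        29.7676       178.6059
  7        53.75        26.9757       188.8296
  8        53.75        24.4455       195.5644
  9       553.75       228.2247     2,054.0226
  Σ                    511.3595     3,183.2485
P = 511.3595; D_Mac = 6.22507 yrs; D_mod = 5.64120 yrs.
DV01 ≈ 5.64120 × 511.3595 × 0.0001 = 0.288468.

CHF 0.29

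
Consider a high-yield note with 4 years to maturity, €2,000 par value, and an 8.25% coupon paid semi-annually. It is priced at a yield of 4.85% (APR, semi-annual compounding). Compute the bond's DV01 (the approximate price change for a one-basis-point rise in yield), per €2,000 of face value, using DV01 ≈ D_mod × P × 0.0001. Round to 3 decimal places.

Periodic yield y = 0.02425.
  t   CF        PV=CF/(1+0.02425)^t    t·PV
  1        82.50        80.5467        80.5467
  2        82.50        78.6397       157.2795
  3        82.50        76.7779       230.3336
  4        82.50        74.9601       299.8403
  5        82.50        73.1853       365.9267
  6        82.50        71.4526       428.7157
  7        82.50        69.7609       488.3264
  8     2,082.50     1,719.2429    13,753.9429
  Σ                  2,244.5661    15,804.9117
P = 2,244.5661; D_Mac = 7.04141 half-year periods = 3.52071 yrs; D_mod = 3.43735 yrs.
DV01 ≈ 3.43735 × 2,244.5661 × 0.0001 = 0.771536.

€0.772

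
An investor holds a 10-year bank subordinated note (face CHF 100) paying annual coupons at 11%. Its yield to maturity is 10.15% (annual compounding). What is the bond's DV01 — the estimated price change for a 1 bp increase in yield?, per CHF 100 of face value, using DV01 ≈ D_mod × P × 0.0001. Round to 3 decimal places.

Periodic yield y = 0.1015.
  t   CF        PV=CF/(1+0.1015)^t    t·PV
  1        11.00         9.9864         9.9864
  2        11.00         9.0662        18.1323
  3        11.00         8.2307        24.6922
  4        11.00         7.4723        29.8892
  5        11.00         6.7838        33.9188
  6        11.00         6.1587        36.9519
  7        11.00         5.5912        39.1381
  8        11.00         5.0759        40.6075
  9        11.00         4.6082        41.4739
  10      111.00        42.2161       422.1609
  Σ                    105.1894       696.9512
P = 105.1894; D_Mac = 6.62568 yrs; D_mod = 6.01514 yrs.
DV01 ≈ 6.01514 × 105.1894 × 0.0001 = 0.063273.

CHF 0.063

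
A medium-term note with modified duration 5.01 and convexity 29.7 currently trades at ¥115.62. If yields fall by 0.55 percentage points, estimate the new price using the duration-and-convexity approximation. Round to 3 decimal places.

¥118.858

Duration effect: -D_mod·Δy = -5.01 × (-0.0055) = +0.027555
Convexity effect: ½·C·(Δy)² = 0.5 × 29.7 × (-0.0055)² = +0.0004492125
ΔP/P ≈ +0.027555 + 0.0004492125 = +0.0280042125
New price ≈ 115.62 × (1 + 0.0280042125) = 118.85784704925.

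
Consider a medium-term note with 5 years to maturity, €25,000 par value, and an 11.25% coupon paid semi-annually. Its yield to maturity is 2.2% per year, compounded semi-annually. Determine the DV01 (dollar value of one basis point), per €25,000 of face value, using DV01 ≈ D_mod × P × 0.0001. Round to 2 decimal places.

Periodic yield y = 0.011.
  t   CF        PV=CF/(1+0.011)^t    t·PV
  1     1,406.25     1,390.9496     1,390.9496
  2     1,406.25     1,375.8156     2,751.6312
  3     1,406.25     1,360.8463     4,082.5388
  4     1,406.25     1,346.0398     5,384.1593
  5     1,406.25     1,331.3945     6,656.9725
  6     1,406.25     1,316.9085     7,901.4510
  7     1,406.25     1,302.5801     9,118.0609
  8     1,406.25     1,288.4076    10,307.2611
  9     1,406.25     1,274.3894    11,469.5042
  10   26,406.25    23,669.8320   236,698.3196
  Σ                 35,657.1633   295,760.8481
P = 35,657.1633; D_Mac = 8.29457 half-year periods = 4.14729 yrs; D_mod = 4.10216 yrs.
DV01 ≈ 4.10216 × 35,657.1633 × 0.0001 = 14.627144.

€14.63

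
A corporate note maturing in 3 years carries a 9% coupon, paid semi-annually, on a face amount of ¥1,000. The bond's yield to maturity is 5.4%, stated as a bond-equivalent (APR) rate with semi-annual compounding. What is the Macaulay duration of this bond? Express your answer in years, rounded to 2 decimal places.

2.71 years

Periodic yield y = 0.027. Discount each cash flow and weight by its period:
  t   CF        PV=CF/(1+0.027)^t    t·PV
  1        45.00        43.8169        43.8169
  2        45.00        42.6650        85.3300
  3        45.00        41.5433       124.6300
  4        45.00        40.4511       161.8046
  5        45.00        39.3877       196.9384
  6     1,045.00       890.6224     5,343.7346
  Σ                  1,098.4865     5,956.2544
Price P = Σ PV = 1,098.4865.
Macaulay duration = Σ(t·PV) / P = 5,956.2544 / 1,098.4865 = 5.42224 half-year periods.
In years: 5.42224 / 2 = 2.71112 years.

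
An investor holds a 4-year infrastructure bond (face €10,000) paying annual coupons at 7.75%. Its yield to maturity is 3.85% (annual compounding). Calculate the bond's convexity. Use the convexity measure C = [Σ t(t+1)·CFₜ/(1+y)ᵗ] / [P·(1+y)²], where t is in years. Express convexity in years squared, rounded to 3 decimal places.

16.188

With y = 0.0385:
  t   CF        PV=CF/(1+0.0385)^t    t·PV        t(t+1)·PV
  1       775.00       746.2687       746.2687       1,492.5373
  2       775.00       718.6025     1,437.2049       4,311.6148
  3       775.00       691.9619     2,075.8858       8,303.5431
  4    10,775.00     9,263.8449    37,055.3796     185,276.8980
  Σ                 11,420.6779    41,314.7390     199,384.5933
P = 11,420.6779.
Convexity = Σ t(t+1)·PV / [P·(1+y)²] = 199,384.5933 / (11,420.6779 × 1.078482) = 16.18776.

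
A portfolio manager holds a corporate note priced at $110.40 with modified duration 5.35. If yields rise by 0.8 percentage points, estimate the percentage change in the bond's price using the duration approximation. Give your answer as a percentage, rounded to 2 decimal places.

Duration approximation: ΔP/P ≈ -D_mod · Δy = -5.35 × (+0.008) = -0.042800.
As a percentage: -4.2800%.

-4.28%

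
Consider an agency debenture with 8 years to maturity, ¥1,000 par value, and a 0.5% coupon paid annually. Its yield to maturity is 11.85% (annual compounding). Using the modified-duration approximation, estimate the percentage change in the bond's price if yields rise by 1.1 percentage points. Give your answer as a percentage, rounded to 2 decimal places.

Periodic yield y = 0.1185. Modified duration first:
  t   CF        PV=CF/(1+0.1185)^t    t·PV
  1         5.00         4.4703         4.4703
  2         5.00         3.9967         7.9933
  3         5.00         3.5732        10.7197
  4         5.00         3.1947        12.7787
  5         5.00         2.8562        14.2810
  6         5.00         2.5536        15.3216
  7         5.00         2.2831        15.9814
  8     1,005.00       410.2779     3,282.2234
  Σ                    433.2057     3,363.7696
P = 433.2057; D_Mac = 7.76483 yrs; D_mod = 7.76483/(1+0.1185) = 6.94218 yrs.
ΔP/P ≈ -D_mod · Δy = -6.94218 × (+0.011) = -0.076364 = -7.6364%.

-7.64%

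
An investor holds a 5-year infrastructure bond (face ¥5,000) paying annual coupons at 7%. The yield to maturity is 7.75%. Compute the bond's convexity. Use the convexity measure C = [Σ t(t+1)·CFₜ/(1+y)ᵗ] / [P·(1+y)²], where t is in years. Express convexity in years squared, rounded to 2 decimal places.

21.58

With y = 0.0775:
  t   CF        PV=CF/(1+0.0775)^t    t·PV        t(t+1)·PV
  1       350.00       324.8260       324.8260         649.6520
  2       350.00       301.4626       602.9253       1,808.7758
  3       350.00       279.7797       839.3391       3,357.3565
  4       350.00       259.6563     1,038.6254       5,193.1268
  5     5,350.00     3,683.5569    18,417.7847     110,506.7083
  Σ                  4,849.2816    21,223.5004     121,515.6193
P = 4,849.2816.
Convexity = Σ t(t+1)·PV / [P·(1+y)²] = 121,515.6193 / (4,849.2816 × 1.161006) = 21.58341.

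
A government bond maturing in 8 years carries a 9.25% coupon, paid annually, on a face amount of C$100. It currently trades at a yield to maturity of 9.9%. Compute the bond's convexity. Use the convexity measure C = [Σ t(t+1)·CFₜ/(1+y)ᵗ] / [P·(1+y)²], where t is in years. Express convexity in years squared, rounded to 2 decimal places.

With y = 0.099:
  t   CF        PV=CF/(1+0.099)^t    t·PV        t(t+1)·PV
  1         9.25         8.4167         8.4167          16.8335
  2         9.25         7.6585        15.3171          45.9513
  3         9.25         6.9687        20.9060          83.6238
  4         9.25         6.3409        25.3636         126.8180
  5         9.25         5.7697        28.8485         173.0910
  6         9.25         5.2500        31.4997         220.4981
  7         9.25         4.7770        33.4392         267.5136
  8       109.25        51.3381       410.7049       3,696.3442
  Σ                     96.5196       574.4957       4,630.6735
P = 96.5196.
Convexity = Σ t(t+1)·PV / [P·(1+y)²] = 4,630.6735 / (96.5196 × 1.207801) = 39.72218.

39.72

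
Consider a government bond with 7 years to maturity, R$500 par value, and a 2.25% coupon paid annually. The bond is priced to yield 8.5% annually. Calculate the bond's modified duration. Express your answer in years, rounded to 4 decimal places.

5.9327 years

Periodic yield y = 0.085. First find Macaulay duration:
  t   CF        PV=CF/(1+0.085)^t    t·PV
  1        11.25        10.3687        10.3687
  2        11.25         9.5564        19.1127
  3        11.25         8.8077        26.4231
  4        11.25         8.1177        32.4708
  5        11.25         7.4818        37.4088
  6        11.25         6.8956        41.3738
  7       511.25       288.8186     2,021.7302
  Σ                    340.0465     2,188.8882
P = 340.0465; Macaulay duration = 2,188.8882 / 340.0465 = 6.43703 years.
Modified duration = D_Mac / (1 + y) = 6.43703 / 1.085 = 5.93274 years.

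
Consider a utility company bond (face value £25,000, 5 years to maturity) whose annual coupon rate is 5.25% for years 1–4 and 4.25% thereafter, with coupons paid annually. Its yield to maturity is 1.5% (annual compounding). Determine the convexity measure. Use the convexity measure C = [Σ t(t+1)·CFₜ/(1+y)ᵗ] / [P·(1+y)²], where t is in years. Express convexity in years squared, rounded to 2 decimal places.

25.74

With y = 0.015:
  t   CF        PV=CF/(1+0.015)^t    t·PV        t(t+1)·PV
  1     1,312.50     1,293.1034     1,293.1034       2,586.2069
  2     1,312.50     1,273.9935     2,547.9871       7,643.9613
  3     1,312.50     1,255.1661     3,765.4982      15,061.9927
  4     1,312.50     1,236.6168     4,946.4672      24,732.3360
  5    26,062.50    24,192.7847   120,963.9237     725,783.5419
  Σ                 29,251.6646   133,516.9796     775,808.0388
P = 29,251.6646.
Convexity = Σ t(t+1)·PV / [P·(1+y)²] = 775,808.0388 / (29,251.6646 × 1.030225) = 25.74374.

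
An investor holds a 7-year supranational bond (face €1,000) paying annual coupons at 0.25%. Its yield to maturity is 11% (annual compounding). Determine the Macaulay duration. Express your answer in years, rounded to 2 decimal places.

Periodic yield y = 0.11. Discount each cash flow and weight by its year:
  t   CF        PV=CF/(1+0.11)^t    t·PV
  1         2.50         2.2523         2.2523
  2         2.50         2.0291         4.0581
  3         2.50         1.8280         5.4839
  4         2.50         1.6468         6.5873
  5         2.50         1.4836         7.4181
  6         2.50         1.3366         8.0196
  7     1,002.50       482.8626     3,380.0379
  Σ                    493.4389     3,413.8573
Price P = Σ PV = 493.4389.
Macaulay duration = Σ(t·PV) / P = 3,413.8573 / 493.4389 = 6.91850 years.

6.92 years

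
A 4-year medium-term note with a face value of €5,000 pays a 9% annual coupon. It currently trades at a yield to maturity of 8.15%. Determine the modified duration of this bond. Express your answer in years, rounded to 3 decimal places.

Periodic yield y = 0.0815. First find Macaulay duration:
  t   CF        PV=CF/(1+0.0815)^t    t·PV
  1       450.00       416.0888       416.0888
  2       450.00       384.7330       769.4660
  3       450.00       355.7402     1,067.2206
  4     5,450.00     3,983.7347    15,934.9388
  Σ                  5,140.2967    18,187.7142
P = 5,140.2967; Macaulay duration = 18,187.7142 / 5,140.2967 = 3.53826 years.
Modified duration = D_Mac / (1 + y) = 3.53826 / 1.0815 = 3.27162 years.

3.272 years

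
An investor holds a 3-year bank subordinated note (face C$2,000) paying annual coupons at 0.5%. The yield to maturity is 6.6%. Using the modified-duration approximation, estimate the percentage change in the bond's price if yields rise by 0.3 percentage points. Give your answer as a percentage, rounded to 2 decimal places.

-0.84%

Periodic yield y = 0.066. Modified duration first:
  t   CF        PV=CF/(1+0.066)^t    t·PV
  1        10.00         9.3809         9.3809
  2        10.00         8.8001        17.6001
  3     2,010.00     1,659.2982     4,977.8946
  Σ                  1,677.4791     5,004.8756
P = 1,677.4791; D_Mac = 2.98357 yrs; D_mod = 2.98357/(1+0.066) = 2.79885 yrs.
ΔP/P ≈ -D_mod · Δy = -2.79885 × (+0.003) = -0.008397 = -0.8397%.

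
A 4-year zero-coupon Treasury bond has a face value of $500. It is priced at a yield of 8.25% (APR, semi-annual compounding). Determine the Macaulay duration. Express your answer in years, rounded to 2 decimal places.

A zero-coupon bond has a single cash flow at maturity, so its Macaulay duration equals its maturity: 4 years.
(Equivalently: 8 semi-annual periods ÷ 2 = 4 years.)

4.00 years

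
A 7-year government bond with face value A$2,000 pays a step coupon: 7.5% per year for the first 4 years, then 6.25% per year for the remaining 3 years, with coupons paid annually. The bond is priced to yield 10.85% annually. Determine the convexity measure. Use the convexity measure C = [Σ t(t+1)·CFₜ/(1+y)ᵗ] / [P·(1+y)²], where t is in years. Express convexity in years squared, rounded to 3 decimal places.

33.324

With y = 0.1085:
  t   CF        PV=CF/(1+0.1085)^t    t·PV        t(t+1)·PV
  1       150.00       135.3180       135.3180         270.6360
  2       150.00       122.0731       244.1461         732.4384
  3       150.00       110.1246       330.3737       1,321.4947
  4       150.00        99.3456       397.3822       1,986.9112
  5       125.00        74.6847       373.4234       2,240.5404
  6       125.00        67.3745       404.2473       2,829.7308
  7     2,125.00     1,033.2587     7,232.8106      57,862.4847
  Σ                  1,642.1791     9,117.7013      67,244.2362
P = 1,642.1791.
Convexity = Σ t(t+1)·PV / [P·(1+y)²] = 67,244.2362 / (1,642.1791 × 1.228772) = 33.32446.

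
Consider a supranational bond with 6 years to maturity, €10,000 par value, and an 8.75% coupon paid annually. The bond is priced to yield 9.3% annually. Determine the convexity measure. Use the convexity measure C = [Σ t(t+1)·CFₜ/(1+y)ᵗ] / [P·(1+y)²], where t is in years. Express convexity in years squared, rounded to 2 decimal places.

26.69

With y = 0.093:
  t   CF        PV=CF/(1+0.093)^t    t·PV        t(t+1)·PV
  1       875.00       800.5489       800.5489       1,601.0979
  2       875.00       732.4327     1,464.8654       4,394.5962
  3       875.00       670.1123     2,010.3368       8,041.3472
  4       875.00       613.0945     2,452.3779      12,261.8896
  5       875.00       560.9282     2,804.6408      16,827.8448
  6    10,875.00     6,378.3492    38,270.0954     267,890.6675
  Σ                  9,755.4658    47,802.8652     311,017.4432
P = 9,755.4658.
Convexity = Σ t(t+1)·PV / [P·(1+y)²] = 311,017.4432 / (9,755.4658 × 1.194649) = 26.68679.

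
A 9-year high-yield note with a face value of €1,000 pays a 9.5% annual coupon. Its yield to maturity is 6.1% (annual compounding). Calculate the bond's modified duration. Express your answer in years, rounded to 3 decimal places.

6.317 years

Periodic yield y = 0.061. First find Macaulay duration:
  t   CF        PV=CF/(1+0.061)^t    t·PV
  1        95.00        89.5382        89.5382
  2        95.00        84.3904       168.7807
  3        95.00        79.5385       238.6155
  4        95.00        74.9656       299.8624
  5        95.00        70.6556       353.2781
  6        95.00        66.5934       399.5605
  7        95.00        62.7648       439.3534
  8        95.00        59.1562       473.2499
  9     1,095.00       642.6517     5,783.8653
  Σ                  1,230.2544     8,246.1040
P = 1,230.2544; Macaulay duration = 8,246.1040 / 1,230.2544 = 6.70276 years.
Modified duration = D_Mac / (1 + y) = 6.70276 / 1.061 = 6.31740 years.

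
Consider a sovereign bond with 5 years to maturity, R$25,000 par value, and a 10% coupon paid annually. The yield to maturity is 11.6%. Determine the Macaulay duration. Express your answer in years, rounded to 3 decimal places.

4.142 years

Periodic yield y = 0.116. Discount each cash flow and weight by its year:
  t   CF        PV=CF/(1+0.116)^t    t·PV
  1     2,500.00     2,240.1434     2,240.1434
  2     2,500.00     2,007.2969     4,014.5939
  3     2,500.00     1,798.6532     5,395.9595
  4     2,500.00     1,611.6964     6,446.7855
  5    27,500.00    15,885.8962    79,429.4811
  Σ                 23,543.6860    97,526.9633
Price P = Σ PV = 23,543.6860.
Macaulay duration = Σ(t·PV) / P = 97,526.9633 / 23,543.6860 = 4.14238 years.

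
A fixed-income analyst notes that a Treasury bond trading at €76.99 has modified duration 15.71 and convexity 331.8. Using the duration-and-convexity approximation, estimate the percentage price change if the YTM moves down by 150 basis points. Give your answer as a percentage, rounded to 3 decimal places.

Duration effect: -D_mod·Δy = -15.71 × (-0.015) = +0.235650
Convexity effect: ½·C·(Δy)² = 0.5 × 331.8 × (-0.015)² = +0.0373275
ΔP/P ≈ +0.235650 + 0.0373275 = +0.2729775
= +27.29775%.

+27.298%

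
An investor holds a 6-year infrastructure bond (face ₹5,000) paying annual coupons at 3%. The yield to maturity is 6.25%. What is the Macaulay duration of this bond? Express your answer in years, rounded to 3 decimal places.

5.534 years

Periodic yield y = 0.0625. Discount each cash flow and weight by its year:
  t   CF        PV=CF/(1+0.0625)^t    t·PV
  1       150.00       141.1765       141.1765
  2       150.00       132.8720       265.7439
  3       150.00       125.0560       375.1679
  4       150.00       117.6997       470.7990
  5       150.00       110.7762       553.8811
  6     5,150.00     3,579.5926    21,477.5554
  Σ                  4,207.1729    23,284.3238
Price P = Σ PV = 4,207.1729.
Macaulay duration = Σ(t·PV) / P = 23,284.3238 / 4,207.1729 = 5.53443 years.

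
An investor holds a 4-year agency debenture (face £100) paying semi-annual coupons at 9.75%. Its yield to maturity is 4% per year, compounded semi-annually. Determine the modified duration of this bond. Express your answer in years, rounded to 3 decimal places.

Periodic yield y = 0.02. First find Macaulay duration:
  t   CF        PV=CF/(1+0.02)^t    t·PV
  1        4.875         4.7794         4.7794
  2        4.875         4.6857         9.3714
  3        4.875         4.5938        13.7815
  4        4.875         4.5037        18.0150
  5        4.875         4.4154        22.0772
  6        4.875         4.3289        25.9732
  7        4.875         4.2440        29.7079
  8      104.875        89.5098       716.0784
  Σ                    121.0608       839.7839
P = 121.0608; Macaulay duration = 839.7839 / 121.0608 = 6.93688 half-year periods = 3.46844 years.
Modified duration = D_Mac / (1 + y) = 3.46844 / 1.02 = 3.40043 years.

3.400 years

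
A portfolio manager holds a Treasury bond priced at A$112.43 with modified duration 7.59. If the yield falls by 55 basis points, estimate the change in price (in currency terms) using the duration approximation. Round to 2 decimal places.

Duration approximation: ΔP/P ≈ -D_mod · Δy = -7.59 × (-0.0055) = +0.041745.
ΔP ≈ 112.43 × (+0.041745) = +4.69339035.

+A$4.69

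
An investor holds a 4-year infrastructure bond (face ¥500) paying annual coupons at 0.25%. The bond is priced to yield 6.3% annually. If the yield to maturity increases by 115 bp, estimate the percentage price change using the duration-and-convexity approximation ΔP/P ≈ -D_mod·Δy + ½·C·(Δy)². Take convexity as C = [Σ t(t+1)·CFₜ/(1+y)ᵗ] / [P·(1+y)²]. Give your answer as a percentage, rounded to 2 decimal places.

With y = 0.063:
  t   CF        PV=CF/(1+0.063)^t    t·PV        t(t+1)·PV
  1         1.25         1.1759         1.1759           2.3518
  2         1.25         1.1062         2.2125           6.6374
  3         1.25         1.0407         3.1220          12.4880
  4       501.25       392.5738     1,570.2953       7,851.4763
  Σ                    395.8966     1,576.8056       7,872.9534
P = 395.8966; D_Mac = 3.98287 yrs; D_mod = 3.74682 yrs; C = 17.59906.
Duration effect: -3.74682 × (+0.0115) = -0.043088
Convexity effect: 0.5 × 17.59906 × (0.0115)² = +0.0011637
ΔP/P ≈ -0.043088 + 0.0011637 = -0.041925 = -4.1925%.

-4.19%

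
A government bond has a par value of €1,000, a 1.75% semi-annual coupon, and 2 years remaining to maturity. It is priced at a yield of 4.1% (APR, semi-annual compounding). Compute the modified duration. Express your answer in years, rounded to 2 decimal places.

Periodic yield y = 0.0205. First find Macaulay duration:
  t   CF        PV=CF/(1+0.0205)^t    t·PV
  1         8.75         8.5742         8.5742
  2         8.75         8.4020        16.8040
  3         8.75         8.2332        24.6996
  4     1,008.75       930.1040     3,720.4160
  Σ                    955.3134     3,770.4938
P = 955.3134; Macaulay duration = 3,770.4938 / 955.3134 = 3.94687 half-year periods = 1.97343 years.
Modified duration = D_Mac / (1 + y) = 1.97343 / 1.0205 = 1.93379 years.

1.93 years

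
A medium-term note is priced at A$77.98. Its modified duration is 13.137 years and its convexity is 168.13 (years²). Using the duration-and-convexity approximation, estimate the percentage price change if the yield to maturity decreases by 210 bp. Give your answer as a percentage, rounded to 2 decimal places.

Duration effect: -D_mod·Δy = -13.137 × (-0.021) = +0.275877
Convexity effect: ½·C·(Δy)² = 0.5 × 168.13 × (-0.021)² = +0.037072665
ΔP/P ≈ +0.275877 + 0.037072665 = +0.312949665
= +31.2949665%.

+31.29%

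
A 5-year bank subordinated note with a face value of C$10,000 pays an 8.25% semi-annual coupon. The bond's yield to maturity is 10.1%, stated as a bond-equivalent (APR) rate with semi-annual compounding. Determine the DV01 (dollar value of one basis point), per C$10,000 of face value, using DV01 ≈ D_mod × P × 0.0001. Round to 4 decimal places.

C$3.6787

Periodic yield y = 0.0505.
  t   CF        PV=CF/(1+0.0505)^t    t·PV
  1       412.50       392.6702       392.6702
  2       412.50       373.7936       747.5872
  3       412.50       355.8244     1,067.4733
  4       412.50       338.7191     1,354.8765
  5       412.50       322.4361     1,612.1805
  6       412.50       306.9358     1,841.6151
  7       412.50       292.1807     2,045.2650
  8       412.50       278.1349     2,225.0793
  9       412.50       264.7643     2,382.8788
  10   10,412.50     6,362.0115    63,620.1146
  Σ                  9,287.4707    77,289.7405
P = 9,287.4707; D_Mac = 8.32194 half-year periods = 4.16097 yrs; D_mod = 3.96094 yrs.
DV01 ≈ 3.96094 × 9,287.4707 × 0.0001 = 3.678712.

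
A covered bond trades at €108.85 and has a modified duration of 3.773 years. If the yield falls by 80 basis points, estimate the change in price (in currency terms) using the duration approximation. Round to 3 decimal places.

+€3.286

Duration approximation: ΔP/P ≈ -D_mod · Δy = -3.773 × (-0.008) = +0.030184.
ΔP ≈ 108.85 × (+0.030184) = +3.2855284.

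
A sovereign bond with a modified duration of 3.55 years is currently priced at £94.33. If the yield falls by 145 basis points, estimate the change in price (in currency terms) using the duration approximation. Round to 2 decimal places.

Duration approximation: ΔP/P ≈ -D_mod · Δy = -3.55 × (-0.0145) = +0.051475.
ΔP ≈ 94.33 × (+0.051475) = +4.85563675.

+£4.86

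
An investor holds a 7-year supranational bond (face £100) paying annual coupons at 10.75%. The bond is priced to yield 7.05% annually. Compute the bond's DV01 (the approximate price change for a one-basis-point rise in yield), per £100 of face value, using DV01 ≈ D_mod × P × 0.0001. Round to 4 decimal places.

£0.0607

Periodic yield y = 0.0705.
  t   CF        PV=CF/(1+0.0705)^t    t·PV
  1        10.75        10.0420        10.0420
  2        10.75         9.3807        18.7614
  3        10.75         8.7629        26.2887
  4        10.75         8.1858        32.7432
  5        10.75         7.6467        38.2336
  6        10.75         7.1431        42.8588
  7       110.75        68.7444       481.2105
  Σ                    119.9057       650.1383
P = 119.9057; D_Mac = 5.42208 yrs; D_mod = 5.06500 yrs.
DV01 ≈ 5.06500 × 119.9057 × 0.0001 = 0.060732.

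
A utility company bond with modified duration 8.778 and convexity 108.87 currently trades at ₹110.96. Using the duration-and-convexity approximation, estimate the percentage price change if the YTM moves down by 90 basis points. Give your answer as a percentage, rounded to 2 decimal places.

Duration effect: -D_mod·Δy = -8.778 × (-0.009) = +0.079002
Convexity effect: ½·C·(Δy)² = 0.5 × 108.87 × (-0.009)² = +0.004409235
ΔP/P ≈ +0.079002 + 0.004409235 = +0.083411235
= +8.3411235%.

+8.34%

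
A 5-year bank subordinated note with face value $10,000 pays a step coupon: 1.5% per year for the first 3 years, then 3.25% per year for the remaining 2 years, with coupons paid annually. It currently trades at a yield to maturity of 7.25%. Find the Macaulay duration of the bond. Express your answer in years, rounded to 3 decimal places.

Periodic yield y = 0.0725. Discount each cash flow and weight by its year:
  t   CF        PV=CF/(1+0.0725)^t    t·PV
  1       150.00       139.8601       139.8601
  2       150.00       130.4057       260.8114
  3       150.00       121.5904       364.7713
  4       325.00       245.6372       982.5488
  5    10,325.00     7,276.1820    36,380.9102
  Σ                  7,913.6755    38,128.9019
Price P = Σ PV = 7,913.6755.
Macaulay duration = Σ(t·PV) / P = 38,128.9019 / 7,913.6755 = 4.81810 years.

4.818 years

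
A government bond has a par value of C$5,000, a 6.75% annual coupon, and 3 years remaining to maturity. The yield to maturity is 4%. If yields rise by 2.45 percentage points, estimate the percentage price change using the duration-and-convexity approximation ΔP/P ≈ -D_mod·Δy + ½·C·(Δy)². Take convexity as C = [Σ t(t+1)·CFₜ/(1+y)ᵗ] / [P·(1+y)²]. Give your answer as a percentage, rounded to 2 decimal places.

-6.34%

With y = 0.04:
  t   CF        PV=CF/(1+0.04)^t    t·PV        t(t+1)·PV
  1       337.50       324.5192       324.5192         649.0385
  2       337.50       312.0377       624.0754       1,872.2263
  3     5,337.50     4,745.0181    14,235.0542      56,940.2168
  Σ                  5,381.5750    15,183.6489      59,461.4816
P = 5,381.5750; D_Mac = 2.82141 yrs; D_mod = 2.71290 yrs; C = 10.21550.
Duration effect: -2.71290 × (+0.0245) = -0.066466
Convexity effect: 0.5 × 10.21550 × (0.0245)² = +0.0030659
ΔP/P ≈ -0.066466 + 0.0030659 = -0.063400 = -6.3400%.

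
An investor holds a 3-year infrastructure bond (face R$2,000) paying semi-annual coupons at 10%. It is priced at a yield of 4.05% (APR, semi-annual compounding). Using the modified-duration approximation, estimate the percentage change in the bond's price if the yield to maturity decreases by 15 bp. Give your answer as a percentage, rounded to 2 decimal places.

+0.40%

Periodic yield y = 0.02025. Modified duration first:
  t   CF        PV=CF/(1+0.02025)^t    t·PV
  1       100.00        98.0152        98.0152
  2       100.00        96.0698       192.1396
  3       100.00        94.1630       282.4889
  4       100.00        92.2940       369.1761
  5       100.00        90.4622       452.3108
  6     2,100.00     1,862.0000    11,171.9999
  Σ                  2,333.0041    12,566.1306
P = 2,333.0041; D_Mac = 5.38624 half-year periods = 2.69312 yrs; D_mod = 2.69312/(1+0.02025) = 2.63967 yrs.
ΔP/P ≈ -D_mod · Δy = -2.63967 × (-0.0015) = +0.003960 = +0.3960%.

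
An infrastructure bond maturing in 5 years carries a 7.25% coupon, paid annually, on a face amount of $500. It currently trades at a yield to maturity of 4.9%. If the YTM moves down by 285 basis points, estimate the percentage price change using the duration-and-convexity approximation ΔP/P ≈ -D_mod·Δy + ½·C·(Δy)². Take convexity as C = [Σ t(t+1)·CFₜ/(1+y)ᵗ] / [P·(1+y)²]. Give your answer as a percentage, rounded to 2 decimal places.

With y = 0.049:
  t   CF        PV=CF/(1+0.049)^t    t·PV        t(t+1)·PV
  1        36.25        34.5567        34.5567          69.1134
  2        36.25        32.9425        65.8851         197.6552
  3        36.25        31.4038        94.2113         376.8450
  4        36.25        29.9368       119.7474         598.7369
  5       536.25       422.1724     2,110.8621      12,665.1728
  Σ                    551.0123     2,425.2626      13,907.5234
P = 551.0123; D_Mac = 4.40147 yrs; D_mod = 4.19587 yrs; C = 22.93705.
Duration effect: -4.19587 × (-0.0285) = +0.119582
Convexity effect: 0.5 × 22.93705 × (-0.0285)² = +0.0093153
ΔP/P ≈ +0.119582 + 0.0093153 = +0.128898 = +12.8898%.

+12.89%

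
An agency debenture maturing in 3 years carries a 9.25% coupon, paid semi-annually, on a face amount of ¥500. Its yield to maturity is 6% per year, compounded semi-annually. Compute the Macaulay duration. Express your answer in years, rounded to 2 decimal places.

Periodic yield y = 0.03. Discount each cash flow and weight by its period:
  t   CF        PV=CF/(1+0.03)^t    t·PV
  1       23.125        22.4515        22.4515
  2       23.125        21.7975        43.5951
  3       23.125        21.1627        63.4880
  4       23.125        20.5463        82.1851
  5       23.125        19.9478        99.7391
  6      523.125       438.1090     2,628.6537
  Σ                    544.0147     2,940.1124
Price P = Σ PV = 544.0147.
Macaulay duration = Σ(t·PV) / P = 2,940.1124 / 544.0147 = 5.40447 half-year periods.
In years: 5.40447 / 2 = 2.70224 years.

2.70 years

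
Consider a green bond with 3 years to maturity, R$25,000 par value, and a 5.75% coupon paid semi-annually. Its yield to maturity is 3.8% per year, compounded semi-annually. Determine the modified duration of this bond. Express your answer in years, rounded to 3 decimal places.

2.752 years

Periodic yield y = 0.019. First find Macaulay duration:
  t   CF        PV=CF/(1+0.019)^t    t·PV
  1       718.75       705.3484       705.3484
  2       718.75       692.1966     1,384.3933
  3       718.75       679.2901     2,037.8704
  4       718.75       666.6243     2,666.4971
  5       718.75       654.1946     3,270.9729
  6    25,718.75    22,972.3145   137,833.8869
  Σ                 26,369.9685   147,898.9689
P = 26,369.9685; Macaulay duration = 147,898.9689 / 26,369.9685 = 5.60861 half-year periods = 2.80431 years.
Modified duration = D_Mac / (1 + y) = 2.80431 / 1.019 = 2.75202 years.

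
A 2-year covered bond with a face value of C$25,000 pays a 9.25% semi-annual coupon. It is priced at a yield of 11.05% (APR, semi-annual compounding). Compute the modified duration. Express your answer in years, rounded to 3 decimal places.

Periodic yield y = 0.05525. First find Macaulay duration:
  t   CF        PV=CF/(1+0.05525)^t    t·PV
  1     1,156.25     1,095.7119     1,095.7119
  2     1,156.25     1,038.3434     2,076.6869
  3     1,156.25       983.9786     2,951.9359
  4    26,156.25    21,093.7617    84,375.0470
  Σ                 24,211.7957    90,499.3817
P = 24,211.7957; Macaulay duration = 90,499.3817 / 24,211.7957 = 3.73782 half-year periods = 1.86891 years.
Modified duration = D_Mac / (1 + y) = 1.86891 / 1.05525 = 1.77106 years.

1.771 years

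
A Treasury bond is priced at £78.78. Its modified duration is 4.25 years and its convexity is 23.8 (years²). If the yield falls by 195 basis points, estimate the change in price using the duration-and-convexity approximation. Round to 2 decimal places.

Duration effect: -D_mod·Δy = -4.25 × (-0.0195) = +0.082875
Convexity effect: ½·C·(Δy)² = 0.5 × 23.8 × (-0.0195)² = +0.004524975
ΔP/P ≈ +0.082875 + 0.004524975 = +0.087399975
ΔP ≈ 78.78 × (+0.087399975) = +6.8853700305.

+£6.89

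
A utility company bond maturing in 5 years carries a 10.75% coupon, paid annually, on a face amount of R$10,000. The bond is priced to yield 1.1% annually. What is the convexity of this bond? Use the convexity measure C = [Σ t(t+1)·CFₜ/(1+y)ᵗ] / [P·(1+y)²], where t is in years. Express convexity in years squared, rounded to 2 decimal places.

23.75

With y = 0.011:
  t   CF        PV=CF/(1+0.011)^t    t·PV        t(t+1)·PV
  1     1,075.00     1,063.3037     1,063.3037       2,126.6073
  2     1,075.00     1,051.7346     2,103.4692       6,310.4075
  3     1,075.00     1,040.2914     3,120.8741      12,483.4965
  4     1,075.00     1,028.9727     4,115.8907      20,579.4535
  5    11,075.00    10,485.4713    52,427.3566     314,564.1398
  Σ                 14,669.7736    62,830.8943     356,064.1046
P = 14,669.7736.
Convexity = Σ t(t+1)·PV / [P·(1+y)²] = 356,064.1046 / (14,669.7736 × 1.022121) = 23.74666.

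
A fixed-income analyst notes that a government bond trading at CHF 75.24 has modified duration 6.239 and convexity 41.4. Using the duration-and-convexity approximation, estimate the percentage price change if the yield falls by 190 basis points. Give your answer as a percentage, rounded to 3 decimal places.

+12.601%

Duration effect: -D_mod·Δy = -6.239 × (-0.019) = +0.118541
Convexity effect: ½·C·(Δy)² = 0.5 × 41.4 × (-0.019)² = +0.0074727
ΔP/P ≈ +0.118541 + 0.0074727 = +0.1260137
= +12.60137%.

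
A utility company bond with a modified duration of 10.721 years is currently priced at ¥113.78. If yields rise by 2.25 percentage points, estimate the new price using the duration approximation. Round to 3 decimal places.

Duration approximation: ΔP/P ≈ -D_mod · Δy = -10.721 × (+0.0225) = -0.2412225.
New price ≈ 113.78 × (1 - 0.2412225) = 86.33370395.

¥86.334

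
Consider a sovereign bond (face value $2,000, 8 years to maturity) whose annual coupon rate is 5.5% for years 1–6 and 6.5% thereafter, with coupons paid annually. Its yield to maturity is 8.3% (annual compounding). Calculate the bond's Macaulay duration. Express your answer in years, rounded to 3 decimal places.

6.557 years

Periodic yield y = 0.083. Discount each cash flow and weight by its year:
  t   CF        PV=CF/(1+0.083)^t    t·PV
  1       110.00       101.5697       101.5697
  2       110.00        93.7855       187.5710
  3       110.00        86.5979       259.7937
  4       110.00        79.9611       319.8445
  5       110.00        73.8330       369.1649
  6       110.00        68.1745       409.0470
  7       130.00        74.3951       520.7655
  8     2,130.00     1,125.5167     9,004.1337
  Σ                  1,703.8335    11,171.8900
Price P = Σ PV = 1,703.8335.
Macaulay duration = Σ(t·PV) / P = 11,171.8900 / 1,703.8335 = 6.55691 years.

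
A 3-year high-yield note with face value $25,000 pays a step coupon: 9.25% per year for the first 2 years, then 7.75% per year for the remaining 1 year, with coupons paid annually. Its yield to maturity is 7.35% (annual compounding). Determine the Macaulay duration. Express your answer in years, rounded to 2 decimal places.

2.76 years

Periodic yield y = 0.0735. Discount each cash flow and weight by its year:
  t   CF        PV=CF/(1+0.0735)^t    t·PV
  1     2,312.50     2,154.1686     2,154.1686
  2     2,312.50     2,006.6778     4,013.3556
  3    26,937.50    21,774.6479    65,323.9437
  Σ                 25,935.4943    71,491.4679
Price P = Σ PV = 25,935.4943.
Macaulay duration = Σ(t·PV) / P = 71,491.4679 / 25,935.4943 = 2.75651 years.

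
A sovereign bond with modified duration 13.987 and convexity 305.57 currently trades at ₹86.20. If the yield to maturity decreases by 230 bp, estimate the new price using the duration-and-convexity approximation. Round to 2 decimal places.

₹120.90

Duration effect: -D_mod·Δy = -13.987 × (-0.023) = +0.321701
Convexity effect: ½·C·(Δy)² = 0.5 × 305.57 × (-0.023)² = +0.080823265
ΔP/P ≈ +0.321701 + 0.080823265 = +0.402524265
New price ≈ 86.20 × (1 + 0.402524265) = 120.897591643.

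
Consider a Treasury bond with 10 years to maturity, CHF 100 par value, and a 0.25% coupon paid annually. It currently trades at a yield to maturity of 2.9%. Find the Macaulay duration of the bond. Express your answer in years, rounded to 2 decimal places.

9.87 years

Periodic yield y = 0.029. Discount each cash flow and weight by its year:
  t   CF        PV=CF/(1+0.029)^t    t·PV
  1         0.25         0.2430         0.2430
  2         0.25         0.2361         0.4722
  3         0.25         0.2295         0.6884
  4         0.25         0.2230         0.8919
  5         0.25         0.2167         1.0835
  6         0.25         0.2106         1.2636
  7         0.25         0.2047         1.4326
  8         0.25         0.1989         1.5911
  9         0.25         0.1933         1.7396
  10      100.25        75.3235       753.2352
  Σ                     77.2792       762.6411
Price P = Σ PV = 77.2792.
Macaulay duration = Σ(t·PV) / P = 762.6411 / 77.2792 = 9.86865 years.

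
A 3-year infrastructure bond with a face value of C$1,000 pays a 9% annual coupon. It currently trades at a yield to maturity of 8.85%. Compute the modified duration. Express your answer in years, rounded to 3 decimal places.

Periodic yield y = 0.0885. First find Macaulay duration:
  t   CF        PV=CF/(1+0.0885)^t    t·PV
  1        90.00        82.6826        82.6826
  2        90.00        75.9601       151.9202
  3     1,090.00       845.1644     2,535.4932
  Σ                  1,003.8071     2,770.0960
P = 1,003.8071; Macaulay duration = 2,770.0960 / 1,003.8071 = 2.75959 years.
Modified duration = D_Mac / (1 + y) = 2.75959 / 1.0885 = 2.53522 years.

2.535 years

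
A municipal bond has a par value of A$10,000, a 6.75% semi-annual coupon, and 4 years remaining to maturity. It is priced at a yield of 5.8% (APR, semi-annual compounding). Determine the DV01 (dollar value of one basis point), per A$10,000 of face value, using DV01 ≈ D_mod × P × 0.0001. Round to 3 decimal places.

Periodic yield y = 0.029.
  t   CF        PV=CF/(1+0.029)^t    t·PV
  1       337.50       327.9883       327.9883
  2       337.50       318.7447       637.4895
  3       337.50       309.7617       929.2850
  4       337.50       301.0317     1,204.1269
  5       337.50       292.5478     1,462.7392
  6       337.50       284.3031     1,705.8183
  7       337.50       276.2906     1,934.0344
  8    10,337.50     8,224.1784    65,793.4275
  Σ                 10,334.8464    73,994.9092
P = 10,334.8464; D_Mac = 7.15975 half-year periods = 3.57987 yrs; D_mod = 3.47898 yrs.
DV01 ≈ 3.47898 × 10,334.8464 × 0.0001 = 3.595477.

A$3.595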